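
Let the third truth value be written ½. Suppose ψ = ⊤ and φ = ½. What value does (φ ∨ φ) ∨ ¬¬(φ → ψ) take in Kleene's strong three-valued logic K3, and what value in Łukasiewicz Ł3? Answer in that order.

In Kleene's strong three-valued logic K3: φ ∨ φ = ½ ∨ ½ = ½
φ → ψ = ½ → ⊤ = ⊤  [¬½ ∨ ⊤]
¬(φ → ψ) = ¬⊤ = ⊥
¬¬(φ → ψ) = ¬⊥ = ⊤
(φ ∨ φ) ∨ ¬¬(φ → ψ) = ½ ∨ ⊤ = ⊤
In Łukasiewicz Ł3: φ ∨ φ = ½ ∨ ½ = ½
φ → ψ = ½ → ⊤ = ⊤  [min(1, 1−½+1)]
¬(φ → ψ) = ¬⊤ = ⊥
¬¬(φ → ψ) = ¬⊥ = ⊤
(φ ∨ φ) ∨ ¬¬(φ → ψ) = ½ ∨ ⊤ = ⊤

⊤; ⊤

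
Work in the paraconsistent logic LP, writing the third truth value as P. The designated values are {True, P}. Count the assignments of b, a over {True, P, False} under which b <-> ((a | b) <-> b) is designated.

8

Of the 9 assignments, 8 give a value in {True, P}.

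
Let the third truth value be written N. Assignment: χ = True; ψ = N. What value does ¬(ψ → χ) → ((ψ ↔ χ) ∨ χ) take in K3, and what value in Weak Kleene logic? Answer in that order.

True; N

In K3: ψ → χ = N → True = True  [¬N ∨ True]
¬(ψ → χ) = ¬True = False
ψ ↔ χ = N ↔ True = N
(ψ ↔ χ) ∨ χ = N ∨ True = True
¬(ψ → χ) → ((ψ ↔ χ) ∨ χ) = False → True = True
In Weak Kleene logic: ψ → χ = N → True = N  [any arg is the third value ⇒ result is the third value]
¬(ψ → χ) = ¬N = N
ψ ↔ χ = N ↔ True = N
(ψ ↔ χ) ∨ χ = N ∨ True = N
¬(ψ → χ) → ((ψ ↔ χ) ∨ χ) = N → N = N
They differ because K3 and Weak Kleene logic treat N differently under the binary connectives.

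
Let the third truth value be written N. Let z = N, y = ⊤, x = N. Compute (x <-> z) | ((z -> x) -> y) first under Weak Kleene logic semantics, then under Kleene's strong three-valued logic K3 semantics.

N; ⊤

In Weak Kleene logic: x <-> z = N <-> N = N
z -> x = N -> N = N  [any arg is the third value ⇒ result is the third value]
(z -> x) -> y = N -> ⊤ = N
(x <-> z) | ((z -> x) -> y) = N | N = N
In Kleene's strong three-valued logic K3: x <-> z = N <-> N = N
z -> x = N -> N = N  [~N | N]
(z -> x) -> y = N -> ⊤ = ⊤
(x <-> z) | ((z -> x) -> y) = N | ⊤ = ⊤
They differ because Weak Kleene logic and Kleene's strong three-valued logic K3 treat N differently under the binary connectives.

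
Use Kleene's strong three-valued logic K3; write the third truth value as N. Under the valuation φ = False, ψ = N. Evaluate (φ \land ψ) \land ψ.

False

φ \land ψ = False \land N = False
(φ \land ψ) \land ψ = False \land N = False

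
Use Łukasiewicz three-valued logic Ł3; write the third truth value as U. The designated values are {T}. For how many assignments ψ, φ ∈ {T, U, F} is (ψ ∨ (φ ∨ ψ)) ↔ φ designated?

6

Of the 9 assignments, 6 give a value in {T}.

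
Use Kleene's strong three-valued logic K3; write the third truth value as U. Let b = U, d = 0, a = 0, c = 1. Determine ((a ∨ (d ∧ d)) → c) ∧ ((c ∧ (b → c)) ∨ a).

1

d ∧ d = 0 ∧ 0 = 0
a ∨ (d ∧ d) = 0 ∨ 0 = 0
(a ∨ (d ∧ d)) → c = 0 → 1 = 1
b → c = U → 1 = 1  [¬U ∨ 1]
c ∧ (b → c) = 1 ∧ 1 = 1
(c ∧ (b → c)) ∨ a = 1 ∨ 0 = 1
((a ∨ (d ∧ d)) → c) ∧ ((c ∧ (b → c)) ∨ a) = 1 ∧ 1 = 1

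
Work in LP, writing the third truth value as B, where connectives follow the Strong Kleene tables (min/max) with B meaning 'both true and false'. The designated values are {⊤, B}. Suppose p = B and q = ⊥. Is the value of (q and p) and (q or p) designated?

q and p = ⊥ and B = ⊥
q or p = ⊥ or B = B
(q and p) and (q or p) = ⊥ and B = ⊥
⊥ ∉ {⊤, B}.

No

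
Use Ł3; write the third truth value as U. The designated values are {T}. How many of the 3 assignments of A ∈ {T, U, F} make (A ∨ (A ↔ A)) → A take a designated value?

1

A=T: T ✓
A=U: U ·
A=F: F ·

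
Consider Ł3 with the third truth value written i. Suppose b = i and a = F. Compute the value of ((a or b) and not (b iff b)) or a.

a or b = F or i = i
b iff b = i iff i = T  [1 − |½−½|]
not (b iff b) = not T = F
(a or b) and not (b iff b) = i and F = F
((a or b) and not (b iff b)) or a = F or F = F

F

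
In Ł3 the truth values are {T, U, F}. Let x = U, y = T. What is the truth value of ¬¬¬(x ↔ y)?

x ↔ y = U ↔ T = U  [1 − |½−1|]
¬(x ↔ y) = ¬U = U
¬¬(x ↔ y) = ¬U = U
¬¬¬(x ↔ y) = ¬U = U

U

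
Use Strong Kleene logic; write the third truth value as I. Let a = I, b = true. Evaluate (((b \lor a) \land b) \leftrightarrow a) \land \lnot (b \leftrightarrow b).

b \lor a = true \lor I = true
(b \lor a) \land b = true \land true = true
((b \lor a) \land b) \leftrightarrow a = true \leftrightarrow I = I
b \leftrightarrow b = true \leftrightarrow true = true
\lnot (b \leftrightarrow b) = \lnot true = false
(((b \lor a) \land b) \leftrightarrow a) \land \lnot (b \leftrightarrow b) = I \land false = false

false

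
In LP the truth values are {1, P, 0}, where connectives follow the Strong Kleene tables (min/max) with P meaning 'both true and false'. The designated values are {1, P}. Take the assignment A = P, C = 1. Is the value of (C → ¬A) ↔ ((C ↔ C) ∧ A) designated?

¬A = ¬P = P
C → ¬A = 1 → P = P  [¬1 ∨ P]
C ↔ C = 1 ↔ 1 = 1
(C ↔ C) ∧ A = 1 ∧ P = P
(C → ¬A) ↔ ((C ↔ C) ∧ A) = P ↔ P = P
P ∈ {1, P}.

Yes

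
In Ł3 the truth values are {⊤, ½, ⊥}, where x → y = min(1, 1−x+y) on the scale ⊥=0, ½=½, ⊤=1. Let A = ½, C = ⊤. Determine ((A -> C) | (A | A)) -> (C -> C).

⊤

A -> C = ½ -> ⊤ = ⊤  [min(1, 1−½+1)]
A | A = ½ | ½ = ½
(A -> C) | (A | A) = ⊤ | ½ = ⊤
C -> C = ⊤ -> ⊤ = ⊤
((A -> C) | (A | A)) -> (C -> C) = ⊤ -> ⊤ = ⊤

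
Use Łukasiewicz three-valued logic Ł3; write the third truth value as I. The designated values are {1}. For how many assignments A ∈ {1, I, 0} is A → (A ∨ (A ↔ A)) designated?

3

A=1: 1 ✓
A=I: 1 ✓
A=0: 1 ✓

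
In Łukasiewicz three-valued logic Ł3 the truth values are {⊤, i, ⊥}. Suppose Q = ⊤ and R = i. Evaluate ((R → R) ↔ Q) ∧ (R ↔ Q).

i

R → R = i → i = ⊤
(R → R) ↔ Q = ⊤ ↔ ⊤ = ⊤
R ↔ Q = i ↔ ⊤ = i
((R → R) ↔ Q) ∧ (R ↔ Q) = ⊤ ∧ i = i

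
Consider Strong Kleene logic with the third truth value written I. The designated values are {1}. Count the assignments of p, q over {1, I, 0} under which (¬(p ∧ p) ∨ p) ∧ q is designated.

Designated under: (p=1, q=1); (p=0, q=1).

2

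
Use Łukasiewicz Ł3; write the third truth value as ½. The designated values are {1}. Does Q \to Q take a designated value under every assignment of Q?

Every assignment of Q over {1, ½, 0} gives a value in {1}.
In particular, with Q=½: Q \to Q = 1.

Yes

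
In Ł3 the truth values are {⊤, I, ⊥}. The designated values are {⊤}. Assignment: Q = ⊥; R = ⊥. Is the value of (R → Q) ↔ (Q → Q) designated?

Yes

R → Q = ⊥ → ⊥ = ⊤
Q → Q = ⊥ → ⊥ = ⊤
(R → Q) ↔ (Q → Q) = ⊤ ↔ ⊤ = ⊤
⊤ ∈ {⊤}.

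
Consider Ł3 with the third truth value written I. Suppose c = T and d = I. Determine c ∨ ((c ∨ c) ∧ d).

T

c ∨ c = T ∨ T = T
(c ∨ c) ∧ d = T ∧ I = I
c ∨ ((c ∨ c) ∧ d) = T ∨ I = T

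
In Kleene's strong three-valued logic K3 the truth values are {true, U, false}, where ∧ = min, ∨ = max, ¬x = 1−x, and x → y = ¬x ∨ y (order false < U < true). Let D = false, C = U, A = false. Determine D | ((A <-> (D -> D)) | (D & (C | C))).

D -> D = false -> false = true
A <-> (D -> D) = false <-> true = false
C | C = U | U = U
D & (C | C) = false & U = false
(A <-> (D -> D)) | (D & (C | C)) = false | false = false
D | ((A <-> (D -> D)) | (D & (C | C))) = false | false = false

false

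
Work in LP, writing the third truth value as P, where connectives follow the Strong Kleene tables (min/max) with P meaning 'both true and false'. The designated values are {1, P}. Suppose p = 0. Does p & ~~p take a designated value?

No

~p = ~0 = 1
~~p = ~1 = 0
p & ~~p = 0 & 0 = 0
0 ∉ {1, P}.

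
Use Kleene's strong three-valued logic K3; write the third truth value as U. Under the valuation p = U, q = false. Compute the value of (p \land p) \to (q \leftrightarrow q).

p \land p = U \land U = U
q \leftrightarrow q = false \leftrightarrow false = true
(p \land p) \to (q \leftrightarrow q) = U \to true = true  [\lnot U \lor true]

true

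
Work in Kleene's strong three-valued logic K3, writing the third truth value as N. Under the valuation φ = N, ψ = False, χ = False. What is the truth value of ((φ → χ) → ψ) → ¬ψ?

True

φ → χ = N → False = N  [¬N ∨ False]
(φ → χ) → ψ = N → False = N
¬ψ = ¬False = True
((φ → χ) → ψ) → ¬ψ = N → True = True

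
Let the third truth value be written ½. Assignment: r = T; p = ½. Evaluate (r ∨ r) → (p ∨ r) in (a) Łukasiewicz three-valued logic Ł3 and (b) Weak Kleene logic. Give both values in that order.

In Łukasiewicz three-valued logic Ł3: r ∨ r = T ∨ T = T
p ∨ r = ½ ∨ T = T
(r ∨ r) → (p ∨ r) = T → T = T
In Weak Kleene logic: r ∨ r = T ∨ T = T
p ∨ r = ½ ∨ T = ½
(r ∨ r) → (p ∨ r) = T → ½ = ½  [any arg is the third value ⇒ result is the third value]
They differ because Łukasiewicz three-valued logic Ł3 and Weak Kleene logic treat ½ differently under the binary connectives.

T; ½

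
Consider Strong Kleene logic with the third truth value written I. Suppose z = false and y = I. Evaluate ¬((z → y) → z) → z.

false

z → y = false → I = true
(z → y) → z = true → false = false
¬((z → y) → z) = ¬false = true
¬((z → y) → z) → z = true → false = false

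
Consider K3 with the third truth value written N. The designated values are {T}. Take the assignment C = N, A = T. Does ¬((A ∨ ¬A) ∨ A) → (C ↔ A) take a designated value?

¬A = ¬T = F
A ∨ ¬A = T ∨ F = T
(A ∨ ¬A) ∨ A = T ∨ T = T
¬((A ∨ ¬A) ∨ A) = ¬T = F
C ↔ A = N ↔ T = N
¬((A ∨ ¬A) ∨ A) → (C ↔ A) = F → N = T  [¬F ∨ N]
T ∈ {T}.

Yes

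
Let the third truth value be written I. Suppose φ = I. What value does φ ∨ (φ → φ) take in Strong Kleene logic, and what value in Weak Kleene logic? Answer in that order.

I; I

In Strong Kleene logic: φ → φ = I → I = I
φ ∨ (φ → φ) = I ∨ I = I
In Weak Kleene logic: φ → φ = I → I = I  [any arg is the third value ⇒ result is the third value]
φ ∨ (φ → φ) = I ∨ I = I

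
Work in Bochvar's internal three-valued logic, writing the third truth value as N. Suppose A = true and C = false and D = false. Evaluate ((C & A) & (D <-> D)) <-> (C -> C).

false

C & A = false & true = false
D <-> D = false <-> false = true
(C & A) & (D <-> D) = false & true = false
C -> C = false -> false = true
((C & A) & (D <-> D)) <-> (C -> C) = false <-> true = false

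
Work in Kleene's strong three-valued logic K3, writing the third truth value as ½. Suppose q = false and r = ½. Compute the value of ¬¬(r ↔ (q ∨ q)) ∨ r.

½

q ∨ q = false ∨ false = false
r ↔ (q ∨ q) = ½ ↔ false = ½
¬(r ↔ (q ∨ q)) = ¬½ = ½
¬¬(r ↔ (q ∨ q)) = ¬½ = ½
¬¬(r ↔ (q ∨ q)) ∨ r = ½ ∨ ½ = ½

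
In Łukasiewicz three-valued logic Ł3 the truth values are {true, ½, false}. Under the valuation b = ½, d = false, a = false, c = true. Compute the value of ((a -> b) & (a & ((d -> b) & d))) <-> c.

a -> b = false -> ½ = true  [min(1, 1−0+½)]
d -> b = false -> ½ = true
(d -> b) & d = true & false = false
a & ((d -> b) & d) = false & false = false
(a -> b) & (a & ((d -> b) & d)) = true & false = false
((a -> b) & (a & ((d -> b) & d))) <-> c = false <-> true = false

false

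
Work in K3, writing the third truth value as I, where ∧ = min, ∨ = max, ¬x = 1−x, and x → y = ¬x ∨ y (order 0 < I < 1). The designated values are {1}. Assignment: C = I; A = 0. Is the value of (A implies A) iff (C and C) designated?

A implies A = 0 implies 0 = 1
C and C = I and I = I
(A implies A) iff (C and C) = 1 iff I = I
I ∉ {1}.

No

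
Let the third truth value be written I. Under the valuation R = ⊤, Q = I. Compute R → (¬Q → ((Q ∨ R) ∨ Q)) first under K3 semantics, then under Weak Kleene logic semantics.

In K3: ¬Q = ¬I = I
Q ∨ R = I ∨ ⊤ = ⊤
(Q ∨ R) ∨ Q = ⊤ ∨ I = ⊤
¬Q → ((Q ∨ R) ∨ Q) = I → ⊤ = ⊤
R → (¬Q → ((Q ∨ R) ∨ Q)) = ⊤ → ⊤ = ⊤
In Weak Kleene logic: ¬Q = ¬I = I
Q ∨ R = I ∨ ⊤ = I
(Q ∨ R) ∨ Q = I ∨ I = I
¬Q → ((Q ∨ R) ∨ Q) = I → I = I  [any arg is the third value ⇒ result is the third value]
R → (¬Q → ((Q ∨ R) ∨ Q)) = ⊤ → I = I
They differ because K3 and Weak Kleene logic treat I differently under the binary connectives.

⊤; I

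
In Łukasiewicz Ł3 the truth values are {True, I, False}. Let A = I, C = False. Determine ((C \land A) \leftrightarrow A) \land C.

C \land A = False \land I = False
(C \land A) \leftrightarrow A = False \leftrightarrow I = I  [1 − |0−½|]
((C \land A) \leftrightarrow A) \land C = I \land False = False

False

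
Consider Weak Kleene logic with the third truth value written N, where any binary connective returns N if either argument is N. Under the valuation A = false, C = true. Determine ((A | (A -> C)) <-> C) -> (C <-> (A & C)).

false

A -> C = false -> true = true
A | (A -> C) = false | true = true
(A | (A -> C)) <-> C = true <-> true = true
A & C = false & true = false
C <-> (A & C) = true <-> false = false
((A | (A -> C)) <-> C) -> (C <-> (A & C)) = true -> false = false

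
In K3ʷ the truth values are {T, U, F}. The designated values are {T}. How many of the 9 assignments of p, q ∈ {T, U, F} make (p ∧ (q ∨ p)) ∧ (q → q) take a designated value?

Designated under: (p=T, q=T); (p=T, q=F).

2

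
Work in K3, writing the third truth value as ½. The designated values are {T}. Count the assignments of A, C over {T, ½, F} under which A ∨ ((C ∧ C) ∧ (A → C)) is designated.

Of the 9 assignments, 5 give a value in {T}.

5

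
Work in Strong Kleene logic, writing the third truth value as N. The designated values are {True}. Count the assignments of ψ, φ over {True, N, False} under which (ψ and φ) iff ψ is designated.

Designated under: (ψ=True, φ=True); (ψ=False, φ=True); (ψ=False, φ=N); (ψ=False, φ=False).

4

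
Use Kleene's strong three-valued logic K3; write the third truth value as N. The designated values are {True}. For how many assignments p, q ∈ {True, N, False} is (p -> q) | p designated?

Of the 9 assignments, 7 give a value in {True}.

7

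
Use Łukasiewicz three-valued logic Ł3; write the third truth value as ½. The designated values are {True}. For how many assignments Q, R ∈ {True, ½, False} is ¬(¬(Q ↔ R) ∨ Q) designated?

1

Designated under: (Q=False, R=False).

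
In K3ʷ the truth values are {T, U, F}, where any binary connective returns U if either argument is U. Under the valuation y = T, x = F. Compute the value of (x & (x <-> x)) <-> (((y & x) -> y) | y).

x <-> x = F <-> F = T
x & (x <-> x) = F & T = F
y & x = T & F = F
(y & x) -> y = F -> T = T
((y & x) -> y) | y = T | T = T
(x & (x <-> x)) <-> (((y & x) -> y) | y) = F <-> T = F

F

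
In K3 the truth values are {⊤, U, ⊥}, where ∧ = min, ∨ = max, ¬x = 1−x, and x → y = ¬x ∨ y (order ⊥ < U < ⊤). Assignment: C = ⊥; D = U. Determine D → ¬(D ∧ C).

D ∧ C = U ∧ ⊥ = ⊥
¬(D ∧ C) = ¬⊥ = ⊤
D → ¬(D ∧ C) = U → ⊤ = ⊤

⊤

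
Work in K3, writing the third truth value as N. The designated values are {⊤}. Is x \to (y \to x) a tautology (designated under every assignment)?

Countermodel: x=N, y=⊤ gives N, which is not designated.

No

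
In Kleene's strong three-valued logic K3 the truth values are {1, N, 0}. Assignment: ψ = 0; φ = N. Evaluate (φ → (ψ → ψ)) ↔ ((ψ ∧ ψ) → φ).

ψ → ψ = 0 → 0 = 1
φ → (ψ → ψ) = N → 1 = 1  [¬N ∨ 1]
ψ ∧ ψ = 0 ∧ 0 = 0
(ψ ∧ ψ) → φ = 0 → N = 1
(φ → (ψ → ψ)) ↔ ((ψ ∧ ψ) → φ) = 1 ↔ 1 = 1

1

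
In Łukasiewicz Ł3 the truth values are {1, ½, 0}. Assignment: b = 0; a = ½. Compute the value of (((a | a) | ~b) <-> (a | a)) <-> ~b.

a | a = ½ | ½ = ½
~b = ~0 = 1
(a | a) | ~b = ½ | 1 = 1
a | a = ½ | ½ = ½
((a | a) | ~b) <-> (a | a) = 1 <-> ½ = ½  [1 − |1−½|]
~b = ~0 = 1
(((a | a) | ~b) <-> (a | a)) <-> ~b = ½ <-> 1 = ½

½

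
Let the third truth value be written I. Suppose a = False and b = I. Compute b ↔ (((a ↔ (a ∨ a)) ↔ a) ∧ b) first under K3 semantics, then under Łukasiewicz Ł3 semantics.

I; I

In K3: a ∨ a = False ∨ False = False
a ↔ (a ∨ a) = False ↔ False = True
(a ↔ (a ∨ a)) ↔ a = True ↔ False = False
((a ↔ (a ∨ a)) ↔ a) ∧ b = False ∧ I = False
b ↔ (((a ↔ (a ∨ a)) ↔ a) ∧ b) = I ↔ False = I
In Łukasiewicz Ł3: a ∨ a = False ∨ False = False
a ↔ (a ∨ a) = False ↔ False = True
(a ↔ (a ∨ a)) ↔ a = True ↔ False = False
((a ↔ (a ∨ a)) ↔ a) ∧ b = False ∧ I = False
b ↔ (((a ↔ (a ∨ a)) ↔ a) ∧ b) = I ↔ False = I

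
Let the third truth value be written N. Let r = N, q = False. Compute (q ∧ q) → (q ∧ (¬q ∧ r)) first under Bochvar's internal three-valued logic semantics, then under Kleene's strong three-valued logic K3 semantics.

In Bochvar's internal three-valued logic: q ∧ q = False ∧ False = False
¬q = ¬False = True
¬q ∧ r = True ∧ N = N
q ∧ (¬q ∧ r) = False ∧ N = N
(q ∧ q) → (q ∧ (¬q ∧ r)) = False → N = N  [any arg is the third value ⇒ result is the third value]
In Kleene's strong three-valued logic K3: q ∧ q = False ∧ False = False
¬q = ¬False = True
¬q ∧ r = True ∧ N = N
q ∧ (¬q ∧ r) = False ∧ N = False
(q ∧ q) → (q ∧ (¬q ∧ r)) = False → False = True
They differ because Bochvar's internal three-valued logic and Kleene's strong three-valued logic K3 treat N differently under the binary connectives.

N; True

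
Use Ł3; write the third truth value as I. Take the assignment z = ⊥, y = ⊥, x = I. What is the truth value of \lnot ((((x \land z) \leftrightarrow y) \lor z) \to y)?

x \land z = I \land ⊥ = ⊥
(x \land z) \leftrightarrow y = ⊥ \leftrightarrow ⊥ = ⊤
((x \land z) \leftrightarrow y) \lor z = ⊤ \lor ⊥ = ⊤
(((x \land z) \leftrightarrow y) \lor z) \to y = ⊤ \to ⊥ = ⊥
\lnot ((((x \land z) \leftrightarrow y) \lor z) \to y) = \lnot ⊥ = ⊤

⊤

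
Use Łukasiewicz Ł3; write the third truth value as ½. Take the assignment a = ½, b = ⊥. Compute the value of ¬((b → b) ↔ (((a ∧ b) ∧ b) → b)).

b → b = ⊥ → ⊥ = ⊤
a ∧ b = ½ ∧ ⊥ = ⊥
(a ∧ b) ∧ b = ⊥ ∧ ⊥ = ⊥
((a ∧ b) ∧ b) → b = ⊥ → ⊥ = ⊤
(b → b) ↔ (((a ∧ b) ∧ b) → b) = ⊤ ↔ ⊤ = ⊤
¬((b → b) ↔ (((a ∧ b) ∧ b) → b)) = ¬⊤ = ⊥

⊥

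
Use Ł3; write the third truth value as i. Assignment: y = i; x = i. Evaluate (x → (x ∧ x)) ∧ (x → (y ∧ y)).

x ∧ x = i ∧ i = i
x → (x ∧ x) = i → i = T
y ∧ y = i ∧ i = i
x → (y ∧ y) = i → i = T
(x → (x ∧ x)) ∧ (x → (y ∧ y)) = T ∧ T = T

T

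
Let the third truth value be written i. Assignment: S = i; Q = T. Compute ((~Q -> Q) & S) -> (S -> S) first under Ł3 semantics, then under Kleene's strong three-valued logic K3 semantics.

In Ł3: ~Q = ~T = F
~Q -> Q = F -> T = T
(~Q -> Q) & S = T & i = i
S -> S = i -> i = T
((~Q -> Q) & S) -> (S -> S) = i -> T = T
In Kleene's strong three-valued logic K3: ~Q = ~T = F
~Q -> Q = F -> T = T
(~Q -> Q) & S = T & i = i
S -> S = i -> i = i
((~Q -> Q) & S) -> (S -> S) = i -> i = i
They differ because Ł3 and Kleene's strong three-valued logic K3 treat i differently under implication.

T; i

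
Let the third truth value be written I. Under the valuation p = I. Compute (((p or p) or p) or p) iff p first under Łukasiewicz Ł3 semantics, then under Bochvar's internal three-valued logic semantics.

⊤; I

In Łukasiewicz Ł3: p or p = I or I = I
(p or p) or p = I or I = I
((p or p) or p) or p = I or I = I
(((p or p) or p) or p) iff p = I iff I = ⊤  [1 − |½−½|]
In Bochvar's internal three-valued logic: p or p = I or I = I
(p or p) or p = I or I = I
((p or p) or p) or p = I or I = I
(((p or p) or p) or p) iff p = I iff I = I
They differ because Łukasiewicz Ł3 and Bochvar's internal three-valued logic treat I differently under the binary connectives.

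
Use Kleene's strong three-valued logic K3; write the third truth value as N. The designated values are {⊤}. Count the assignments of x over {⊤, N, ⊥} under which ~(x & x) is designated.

x=⊤: ⊥ ·
x=N: N ·
x=⊥: ⊤ ✓

1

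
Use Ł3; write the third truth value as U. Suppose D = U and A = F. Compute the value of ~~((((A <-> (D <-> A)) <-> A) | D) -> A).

U

D <-> A = U <-> F = U  [1 − |½−0|]
A <-> (D <-> A) = F <-> U = U
(A <-> (D <-> A)) <-> A = U <-> F = U
((A <-> (D <-> A)) <-> A) | D = U | U = U
(((A <-> (D <-> A)) <-> A) | D) -> A = U -> F = U
~((((A <-> (D <-> A)) <-> A) | D) -> A) = ~U = U
~~((((A <-> (D <-> A)) <-> A) | D) -> A) = ~U = U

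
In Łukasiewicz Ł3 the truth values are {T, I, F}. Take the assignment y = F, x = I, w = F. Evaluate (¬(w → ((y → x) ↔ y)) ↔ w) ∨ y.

y → x = F → I = T
(y → x) ↔ y = T ↔ F = F
w → ((y → x) ↔ y) = F → F = T
¬(w → ((y → x) ↔ y)) = ¬T = F
¬(w → ((y → x) ↔ y)) ↔ w = F ↔ F = T
(¬(w → ((y → x) ↔ y)) ↔ w) ∨ y = T ∨ F = T

T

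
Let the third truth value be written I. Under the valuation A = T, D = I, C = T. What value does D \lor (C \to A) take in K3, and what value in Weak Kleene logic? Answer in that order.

T; I

In K3: C \to A = T \to T = T
D \lor (C \to A) = I \lor T = T
In Weak Kleene logic: C \to A = T \to T = T
D \lor (C \to A) = I \lor T = I
They differ because K3 and Weak Kleene logic treat I differently under the binary connectives.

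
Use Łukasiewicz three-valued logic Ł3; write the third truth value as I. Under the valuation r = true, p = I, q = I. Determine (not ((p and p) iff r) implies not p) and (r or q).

true

p and p = I and I = I
(p and p) iff r = I iff true = I  [1 − |½−1|]
not ((p and p) iff r) = not I = I
not p = not I = I
not ((p and p) iff r) implies not p = I implies I = true
r or q = true or I = true
(not ((p and p) iff r) implies not p) and (r or q) = true and true = true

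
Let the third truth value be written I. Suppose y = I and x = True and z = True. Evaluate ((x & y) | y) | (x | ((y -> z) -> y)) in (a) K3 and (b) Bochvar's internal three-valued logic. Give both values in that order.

True; I

In K3: x & y = True & I = I
(x & y) | y = I | I = I
y -> z = I -> True = True
(y -> z) -> y = True -> I = I
x | ((y -> z) -> y) = True | I = True
((x & y) | y) | (x | ((y -> z) -> y)) = I | True = True
In Bochvar's internal three-valued logic: x & y = True & I = I
(x & y) | y = I | I = I
y -> z = I -> True = I  [any arg is the third value ⇒ result is the third value]
(y -> z) -> y = I -> I = I
x | ((y -> z) -> y) = True | I = I
((x & y) | y) | (x | ((y -> z) -> y)) = I | I = I
They differ because K3 and Bochvar's internal three-valued logic treat I differently under the binary connectives.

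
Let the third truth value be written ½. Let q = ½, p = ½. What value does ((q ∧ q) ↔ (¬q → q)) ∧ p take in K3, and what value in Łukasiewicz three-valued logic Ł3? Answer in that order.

½; ½

In K3: q ∧ q = ½ ∧ ½ = ½
¬q = ¬½ = ½
¬q → q = ½ → ½ = ½  [¬½ ∨ ½]
(q ∧ q) ↔ (¬q → q) = ½ ↔ ½ = ½
((q ∧ q) ↔ (¬q → q)) ∧ p = ½ ∧ ½ = ½
In Łukasiewicz three-valued logic Ł3: q ∧ q = ½ ∧ ½ = ½
¬q = ¬½ = ½
¬q → q = ½ → ½ = ⊤
(q ∧ q) ↔ (¬q → q) = ½ ↔ ⊤ = ½
((q ∧ q) ↔ (¬q → q)) ∧ p = ½ ∧ ½ = ½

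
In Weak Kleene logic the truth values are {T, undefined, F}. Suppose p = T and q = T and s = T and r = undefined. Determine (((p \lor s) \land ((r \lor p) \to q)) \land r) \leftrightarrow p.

undefined

p \lor s = T \lor T = T
r \lor p = undefined \lor T = undefined
(r \lor p) \to q = undefined \to T = undefined  [any arg is the third value ⇒ result is the third value]
(p \lor s) \land ((r \lor p) \to q) = T \land undefined = undefined
((p \lor s) \land ((r \lor p) \to q)) \land r = undefined \land undefined = undefined
(((p \lor s) \land ((r \lor p) \to q)) \land r) \leftrightarrow p = undefined \leftrightarrow T = undefined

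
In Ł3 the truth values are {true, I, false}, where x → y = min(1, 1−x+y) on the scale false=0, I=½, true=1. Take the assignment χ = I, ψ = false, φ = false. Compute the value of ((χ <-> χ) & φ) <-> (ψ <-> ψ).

false

χ <-> χ = I <-> I = true
(χ <-> χ) & φ = true & false = false
ψ <-> ψ = false <-> false = true
((χ <-> χ) & φ) <-> (ψ <-> ψ) = false <-> true = false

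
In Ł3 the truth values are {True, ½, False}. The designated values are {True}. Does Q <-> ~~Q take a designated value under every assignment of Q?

Yes

Every assignment of Q over {True, ½, False} gives a value in {True}.
In particular, with Q=½: Q <-> ~~Q = True.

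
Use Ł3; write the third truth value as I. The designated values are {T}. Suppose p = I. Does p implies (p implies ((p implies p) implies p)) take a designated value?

Yes

p implies p = I implies I = T  [min(1, 1−½+½)]
(p implies p) implies p = T implies I = I
p implies ((p implies p) implies p) = I implies I = T
p implies (p implies ((p implies p) implies p)) = I implies T = T
T ∈ {T}.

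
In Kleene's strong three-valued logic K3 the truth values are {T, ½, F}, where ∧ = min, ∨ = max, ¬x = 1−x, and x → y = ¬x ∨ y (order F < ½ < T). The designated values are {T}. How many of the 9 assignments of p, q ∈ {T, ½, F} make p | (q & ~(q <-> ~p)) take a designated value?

Designated under: (p=T, q=T); (p=T, q=½); (p=T, q=F).

3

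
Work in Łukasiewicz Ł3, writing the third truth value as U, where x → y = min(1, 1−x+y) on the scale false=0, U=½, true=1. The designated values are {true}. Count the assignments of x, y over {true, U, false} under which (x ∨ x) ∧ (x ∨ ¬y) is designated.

Designated under: (x=true, y=true); (x=true, y=U); (x=true, y=false).

3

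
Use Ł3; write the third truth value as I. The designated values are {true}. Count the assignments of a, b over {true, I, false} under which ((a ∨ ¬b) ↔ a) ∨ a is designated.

6

Of the 9 assignments, 6 give a value in {true}.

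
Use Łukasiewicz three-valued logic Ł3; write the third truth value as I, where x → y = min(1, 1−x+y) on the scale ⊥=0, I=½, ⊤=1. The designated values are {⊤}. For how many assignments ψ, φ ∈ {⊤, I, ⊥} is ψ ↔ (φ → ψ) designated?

5

Of the 9 assignments, 5 give a value in {⊤}.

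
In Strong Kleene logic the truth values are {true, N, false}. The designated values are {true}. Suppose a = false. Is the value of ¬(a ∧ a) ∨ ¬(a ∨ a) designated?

Yes

a ∧ a = false ∧ false = false
¬(a ∧ a) = ¬false = true
a ∨ a = false ∨ false = false
¬(a ∨ a) = ¬false = true
¬(a ∧ a) ∨ ¬(a ∨ a) = true ∨ true = true
true ∈ {true}.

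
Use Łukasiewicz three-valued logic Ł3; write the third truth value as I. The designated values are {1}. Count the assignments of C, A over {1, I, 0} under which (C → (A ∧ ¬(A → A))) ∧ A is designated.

Designated under: (C=0, A=1).

1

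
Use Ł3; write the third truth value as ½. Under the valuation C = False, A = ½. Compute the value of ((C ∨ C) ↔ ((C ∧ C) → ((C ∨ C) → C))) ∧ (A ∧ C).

False

C ∨ C = False ∨ False = False
C ∧ C = False ∧ False = False
C ∨ C = False ∨ False = False
(C ∨ C) → C = False → False = True
(C ∧ C) → ((C ∨ C) → C) = False → True = True
(C ∨ C) ↔ ((C ∧ C) → ((C ∨ C) → C)) = False ↔ True = False
A ∧ C = ½ ∧ False = False
((C ∨ C) ↔ ((C ∧ C) → ((C ∨ C) → C))) ∧ (A ∧ C) = False ∧ False = False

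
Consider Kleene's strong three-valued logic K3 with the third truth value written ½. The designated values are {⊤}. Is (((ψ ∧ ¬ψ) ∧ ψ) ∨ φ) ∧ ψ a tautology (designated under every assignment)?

No

Countermodel: ψ=⊤, φ=½ gives ½, which is not designated.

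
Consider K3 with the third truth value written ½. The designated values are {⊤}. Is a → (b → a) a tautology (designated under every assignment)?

No

Countermodel: a=½, b=⊤ gives ½, which is not designated.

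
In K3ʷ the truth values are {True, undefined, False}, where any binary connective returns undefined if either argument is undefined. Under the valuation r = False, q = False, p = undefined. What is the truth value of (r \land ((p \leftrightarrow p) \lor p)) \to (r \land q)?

undefined

p \leftrightarrow p = undefined \leftrightarrow undefined = undefined
(p \leftrightarrow p) \lor p = undefined \lor undefined = undefined
r \land ((p \leftrightarrow p) \lor p) = False \land undefined = undefined
r \land q = False \land False = False
(r \land ((p \leftrightarrow p) \lor p)) \to (r \land q) = undefined \to False = undefined  [any arg is the third value ⇒ result is the third value]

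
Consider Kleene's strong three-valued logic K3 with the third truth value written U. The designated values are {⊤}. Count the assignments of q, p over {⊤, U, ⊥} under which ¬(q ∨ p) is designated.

1

Designated under: (q=⊥, p=⊥).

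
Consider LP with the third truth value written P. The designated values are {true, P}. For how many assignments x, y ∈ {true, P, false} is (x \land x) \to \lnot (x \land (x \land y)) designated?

8

Of the 9 assignments, 8 give a value in {true, P}.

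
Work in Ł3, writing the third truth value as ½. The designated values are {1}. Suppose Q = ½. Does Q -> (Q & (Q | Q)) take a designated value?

Yes

Q | Q = ½ | ½ = ½
Q & (Q | Q) = ½ & ½ = ½
Q -> (Q & (Q | Q)) = ½ -> ½ = 1  [min(1, 1−½+½)]
1 ∈ {1}.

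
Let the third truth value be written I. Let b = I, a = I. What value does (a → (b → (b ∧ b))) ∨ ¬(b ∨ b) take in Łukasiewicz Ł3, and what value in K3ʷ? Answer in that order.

True; I

In Łukasiewicz Ł3: b ∧ b = I ∧ I = I
b → (b ∧ b) = I → I = True  [min(1, 1−½+½)]
a → (b → (b ∧ b)) = I → True = True
b ∨ b = I ∨ I = I
¬(b ∨ b) = ¬I = I
(a → (b → (b ∧ b))) ∨ ¬(b ∨ b) = True ∨ I = True
In K3ʷ: b ∧ b = I ∧ I = I
b → (b ∧ b) = I → I = I  [any arg is the third value ⇒ result is the third value]
a → (b → (b ∧ b)) = I → I = I
b ∨ b = I ∨ I = I
¬(b ∨ b) = ¬I = I
(a → (b → (b ∧ b))) ∨ ¬(b ∨ b) = I ∨ I = I
They differ because Łukasiewicz Ł3 and K3ʷ treat I differently under the binary connectives.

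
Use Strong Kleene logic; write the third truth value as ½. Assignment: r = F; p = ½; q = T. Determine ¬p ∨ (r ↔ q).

¬p = ¬½ = ½
r ↔ q = F ↔ T = F
¬p ∨ (r ↔ q) = ½ ∨ F = ½

½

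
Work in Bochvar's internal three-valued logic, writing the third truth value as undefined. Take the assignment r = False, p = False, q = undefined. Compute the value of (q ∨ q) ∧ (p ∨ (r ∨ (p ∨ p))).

undefined

q ∨ q = undefined ∨ undefined = undefined
p ∨ p = False ∨ False = False
r ∨ (p ∨ p) = False ∨ False = False
p ∨ (r ∨ (p ∨ p)) = False ∨ False = False
(q ∨ q) ∧ (p ∨ (r ∨ (p ∨ p))) = undefined ∧ False = undefined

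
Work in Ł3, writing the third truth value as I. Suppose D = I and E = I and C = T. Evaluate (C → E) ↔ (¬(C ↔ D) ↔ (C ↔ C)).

C → E = T → I = I  [min(1, 1−1+½)]
C ↔ D = T ↔ I = I
¬(C ↔ D) = ¬I = I
C ↔ C = T ↔ T = T
¬(C ↔ D) ↔ (C ↔ C) = I ↔ T = I
(C → E) ↔ (¬(C ↔ D) ↔ (C ↔ C)) = I ↔ I = T

T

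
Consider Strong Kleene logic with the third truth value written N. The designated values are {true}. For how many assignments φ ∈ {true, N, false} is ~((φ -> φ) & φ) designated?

1

φ=true: false ·
φ=N: N ·
φ=false: true ✓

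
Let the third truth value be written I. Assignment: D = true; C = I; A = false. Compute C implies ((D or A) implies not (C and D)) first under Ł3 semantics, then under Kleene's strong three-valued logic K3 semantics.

true; I

In Ł3: D or A = true or false = true
C and D = I and true = I
not (C and D) = not I = I
(D or A) implies not (C and D) = true implies I = I  [min(1, 1−1+½)]
C implies ((D or A) implies not (C and D)) = I implies I = true
In Kleene's strong three-valued logic K3: D or A = true or false = true
C and D = I and true = I
not (C and D) = not I = I
(D or A) implies not (C and D) = true implies I = I
C implies ((D or A) implies not (C and D)) = I implies I = I
They differ because Ł3 and Kleene's strong three-valued logic K3 treat I differently under implication.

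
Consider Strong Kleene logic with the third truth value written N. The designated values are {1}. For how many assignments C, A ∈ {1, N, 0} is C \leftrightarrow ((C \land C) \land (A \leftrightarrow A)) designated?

5

Of the 9 assignments, 5 give a value in {1}.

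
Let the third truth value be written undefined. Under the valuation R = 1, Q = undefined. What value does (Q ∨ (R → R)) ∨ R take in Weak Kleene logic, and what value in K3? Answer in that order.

undefined; 1

In Weak Kleene logic: R → R = 1 → 1 = 1
Q ∨ (R → R) = undefined ∨ 1 = undefined
(Q ∨ (R → R)) ∨ R = undefined ∨ 1 = undefined
In K3: R → R = 1 → 1 = 1
Q ∨ (R → R) = undefined ∨ 1 = 1
(Q ∨ (R → R)) ∨ R = 1 ∨ 1 = 1
They differ because Weak Kleene logic and K3 treat undefined differently under the binary connectives.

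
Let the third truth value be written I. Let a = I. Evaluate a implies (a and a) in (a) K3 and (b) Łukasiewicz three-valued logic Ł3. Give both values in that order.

I; T

In K3: a and a = I and I = I
a implies (a and a) = I implies I = I
In Łukasiewicz three-valued logic Ł3: a and a = I and I = I
a implies (a and a) = I implies I = T
They differ because K3 and Łukasiewicz three-valued logic Ł3 treat I differently under implication.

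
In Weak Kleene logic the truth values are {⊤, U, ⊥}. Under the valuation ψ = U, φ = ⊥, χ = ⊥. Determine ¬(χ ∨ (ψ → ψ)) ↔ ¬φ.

U

ψ → ψ = U → U = U
χ ∨ (ψ → ψ) = ⊥ ∨ U = U
¬(χ ∨ (ψ → ψ)) = ¬U = U
¬φ = ¬⊥ = ⊤
¬(χ ∨ (ψ → ψ)) ↔ ¬φ = U ↔ ⊤ = U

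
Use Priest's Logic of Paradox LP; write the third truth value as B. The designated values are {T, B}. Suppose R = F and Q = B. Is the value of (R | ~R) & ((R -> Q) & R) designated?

No

~R = ~F = T
R | ~R = F | T = T
R -> Q = F -> B = T  [~F | B]
(R -> Q) & R = T & F = F
(R | ~R) & ((R -> Q) & R) = T & F = F
F ∉ {T, B}.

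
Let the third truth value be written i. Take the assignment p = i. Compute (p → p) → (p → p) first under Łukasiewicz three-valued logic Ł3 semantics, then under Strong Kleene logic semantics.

In Łukasiewicz three-valued logic Ł3: p → p = i → i = 1  [min(1, 1−½+½)]
p → p = i → i = 1
(p → p) → (p → p) = 1 → 1 = 1
In Strong Kleene logic: p → p = i → i = i  [¬i ∨ i]
p → p = i → i = i
(p → p) → (p → p) = i → i = i
They differ because Łukasiewicz three-valued logic Ł3 and Strong Kleene logic treat i differently under implication.

1; i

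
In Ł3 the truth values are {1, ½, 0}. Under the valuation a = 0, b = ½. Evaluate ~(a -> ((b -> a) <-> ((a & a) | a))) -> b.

b -> a = ½ -> 0 = ½
a & a = 0 & 0 = 0
(a & a) | a = 0 | 0 = 0
(b -> a) <-> ((a & a) | a) = ½ <-> 0 = ½
a -> ((b -> a) <-> ((a & a) | a)) = 0 -> ½ = 1
~(a -> ((b -> a) <-> ((a & a) | a))) = ~1 = 0
~(a -> ((b -> a) <-> ((a & a) | a))) -> b = 0 -> ½ = 1

1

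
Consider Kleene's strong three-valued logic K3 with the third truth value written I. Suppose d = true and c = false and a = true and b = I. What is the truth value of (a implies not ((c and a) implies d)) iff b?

I

c and a = false and true = false
(c and a) implies d = false implies true = true
not ((c and a) implies d) = not true = false
a implies not ((c and a) implies d) = true implies false = false
(a implies not ((c and a) implies d)) iff b = false iff I = I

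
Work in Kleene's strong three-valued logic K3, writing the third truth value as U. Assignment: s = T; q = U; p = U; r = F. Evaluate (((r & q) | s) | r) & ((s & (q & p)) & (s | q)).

r & q = F & U = F
(r & q) | s = F | T = T
((r & q) | s) | r = T | F = T
q & p = U & U = U
s & (q & p) = T & U = U
s | q = T | U = T
(s & (q & p)) & (s | q) = U & T = U
(((r & q) | s) | r) & ((s & (q & p)) & (s | q)) = T & U = U

U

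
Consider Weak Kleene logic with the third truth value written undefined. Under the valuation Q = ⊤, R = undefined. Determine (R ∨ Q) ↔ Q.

R ∨ Q = undefined ∨ ⊤ = undefined
(R ∨ Q) ↔ Q = undefined ↔ ⊤ = undefined

undefined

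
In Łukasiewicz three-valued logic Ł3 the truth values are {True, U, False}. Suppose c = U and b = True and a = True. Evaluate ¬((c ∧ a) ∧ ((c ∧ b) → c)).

U

c ∧ a = U ∧ True = U
c ∧ b = U ∧ True = U
(c ∧ b) → c = U → U = True
(c ∧ a) ∧ ((c ∧ b) → c) = U ∧ True = U
¬((c ∧ a) ∧ ((c ∧ b) → c)) = ¬U = U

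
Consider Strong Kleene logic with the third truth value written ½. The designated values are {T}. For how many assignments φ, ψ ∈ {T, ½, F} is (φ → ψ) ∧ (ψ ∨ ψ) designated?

Designated under: (φ=T, ψ=T); (φ=½, ψ=T); (φ=F, ψ=T).

3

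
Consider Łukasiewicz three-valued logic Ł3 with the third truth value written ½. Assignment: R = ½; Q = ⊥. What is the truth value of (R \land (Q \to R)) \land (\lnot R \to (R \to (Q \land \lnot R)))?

½

Q \to R = ⊥ \to ½ = ⊤
R \land (Q \to R) = ½ \land ⊤ = ½
\lnot R = \lnot ½ = ½
\lnot R = \lnot ½ = ½
Q \land \lnot R = ⊥ \land ½ = ⊥
R \to (Q \land \lnot R) = ½ \to ⊥ = ½
\lnot R \to (R \to (Q \land \lnot R)) = ½ \to ½ = ⊤
(R \land (Q \to R)) \land (\lnot R \to (R \to (Q \land \lnot R))) = ½ \land ⊤ = ½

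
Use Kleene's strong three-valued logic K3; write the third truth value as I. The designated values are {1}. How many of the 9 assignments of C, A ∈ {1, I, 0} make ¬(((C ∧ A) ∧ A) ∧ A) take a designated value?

Of the 9 assignments, 5 give a value in {1}.

5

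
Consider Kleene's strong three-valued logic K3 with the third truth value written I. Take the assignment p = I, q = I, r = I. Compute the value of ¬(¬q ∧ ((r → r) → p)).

¬q = ¬I = I
r → r = I → I = I  [¬I ∨ I]
(r → r) → p = I → I = I
¬q ∧ ((r → r) → p) = I ∧ I = I
¬(¬q ∧ ((r → r) → p)) = ¬I = I

I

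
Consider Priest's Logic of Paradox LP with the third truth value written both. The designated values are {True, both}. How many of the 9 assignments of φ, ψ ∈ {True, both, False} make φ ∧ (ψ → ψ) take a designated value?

Of the 9 assignments, 6 give a value in {True, both}.

6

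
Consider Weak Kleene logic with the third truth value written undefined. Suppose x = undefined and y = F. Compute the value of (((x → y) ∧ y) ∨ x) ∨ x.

undefined

x → y = undefined → F = undefined  [any arg is the third value ⇒ result is the third value]
(x → y) ∧ y = undefined ∧ F = undefined
((x → y) ∧ y) ∨ x = undefined ∨ undefined = undefined
(((x → y) ∧ y) ∨ x) ∨ x = undefined ∨ undefined = undefined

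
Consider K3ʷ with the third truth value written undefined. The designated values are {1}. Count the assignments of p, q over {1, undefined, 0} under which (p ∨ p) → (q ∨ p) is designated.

4

Designated under: (p=1, q=1); (p=1, q=0); (p=0, q=1); (p=0, q=0).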